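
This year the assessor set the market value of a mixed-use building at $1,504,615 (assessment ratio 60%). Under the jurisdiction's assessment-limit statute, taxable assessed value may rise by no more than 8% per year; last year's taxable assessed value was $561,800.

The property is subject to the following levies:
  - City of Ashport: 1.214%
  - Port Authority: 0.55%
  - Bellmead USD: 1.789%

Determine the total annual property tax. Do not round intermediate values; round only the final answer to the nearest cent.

Uncapped assessed value = $1,504,615 × 0.6 = $902,769
Cap limit = $561,800 × 1.08 = $606,744
Taxable assessed value = min($902,769, $606,744) = $606,744 (cap binds)
City of Ashport: $606,744 × 0.01214 = $7,365.87216
Port Authority: $606,744 × 0.0055 = $3,337.092
Bellmead USD: $606,744 × 0.01789 = $10,854.65016
Total = $21,557.61432

$21,557.61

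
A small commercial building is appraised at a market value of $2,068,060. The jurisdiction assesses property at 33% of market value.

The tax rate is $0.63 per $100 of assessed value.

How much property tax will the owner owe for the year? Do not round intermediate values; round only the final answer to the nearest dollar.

Assessed value = $2,068,060 × 0.33 = $682,459.8
Tax = $682,459.8 × 0.0063 = $4,299.49674

$4,299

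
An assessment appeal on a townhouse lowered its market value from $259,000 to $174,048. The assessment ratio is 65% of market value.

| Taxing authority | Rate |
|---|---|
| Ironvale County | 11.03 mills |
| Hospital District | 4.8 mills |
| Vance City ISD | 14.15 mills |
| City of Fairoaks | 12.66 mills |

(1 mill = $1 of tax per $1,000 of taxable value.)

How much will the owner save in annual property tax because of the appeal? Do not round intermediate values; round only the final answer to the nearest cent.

Old assessed value = $259,000 × 0.65 = $168,350
New assessed value = $174,048 × 0.65 = $113,131.2
Combined rate = 0.01103 + 0.0048 + 0.01415 + 0.01266 = 0.04264
Old tax = $168,350 × 0.04264 = $7,178.444
New tax = $113,131.2 × 0.04264 = $4,823.914368
Reduction = $7,178.444 − $4,823.914368 = $2,354.529632

$2,354.53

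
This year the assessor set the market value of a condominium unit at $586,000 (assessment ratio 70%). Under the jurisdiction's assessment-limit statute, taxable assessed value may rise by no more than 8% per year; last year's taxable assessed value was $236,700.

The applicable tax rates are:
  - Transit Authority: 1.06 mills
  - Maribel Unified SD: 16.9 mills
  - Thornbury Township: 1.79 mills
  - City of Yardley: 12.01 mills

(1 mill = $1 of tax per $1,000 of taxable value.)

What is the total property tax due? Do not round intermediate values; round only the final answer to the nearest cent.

$8,119.00

Uncapped assessed value = $586,000 × 0.7 = $410,200
Cap limit = $236,700 × 1.08 = $255,636
Taxable assessed value = min($410,200, $255,636) = $255,636 (cap binds)
Transit Authority: $255,636 × 0.00106 = $270.97416
Maribel Unified SD: $255,636 × 0.0169 = $4,320.2484
Thornbury Township: $255,636 × 0.00179 = $457.58844
City of Yardley: $255,636 × 0.01201 = $3,070.18836
Total = $8,118.99936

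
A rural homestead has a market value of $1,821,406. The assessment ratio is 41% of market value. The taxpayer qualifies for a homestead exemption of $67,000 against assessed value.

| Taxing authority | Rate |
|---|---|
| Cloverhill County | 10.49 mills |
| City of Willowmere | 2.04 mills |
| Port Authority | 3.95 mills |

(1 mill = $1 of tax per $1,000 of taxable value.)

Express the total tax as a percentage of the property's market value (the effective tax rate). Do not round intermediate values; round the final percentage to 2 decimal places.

0.62%

Assessed value = $1,821,406 × 0.41 = $746,776.46
Taxable value = $746,776.46 − $67,000 = $679,776.46
Cloverhill County: $679,776.46 × 0.01049 = $7,130.8550654
City of Willowmere: $679,776.46 × 0.00204 = $1,386.7439784
Port Authority: $679,776.46 × 0.00395 = $2,685.117017
Total tax = $11,202.7160608
Effective rate = $11,202.7160608 ÷ $1,821,406 = 0.62% of market value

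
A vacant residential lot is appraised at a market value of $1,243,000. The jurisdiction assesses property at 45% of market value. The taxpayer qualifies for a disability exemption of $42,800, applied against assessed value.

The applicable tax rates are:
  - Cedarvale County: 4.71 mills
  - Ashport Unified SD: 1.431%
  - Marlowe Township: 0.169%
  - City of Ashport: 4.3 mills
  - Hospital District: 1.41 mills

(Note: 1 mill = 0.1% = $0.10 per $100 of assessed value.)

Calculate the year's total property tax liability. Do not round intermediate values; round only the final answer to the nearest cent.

$13,647.25

Assessed value = $1,243,000 × 0.45 = $559,350
Taxable value = $559,350 − $42,800 = $516,550
Cedarvale County: $516,550 × 0.00471 = $2,432.9505
Ashport Unified SD: $516,550 × 0.01431 = $7,391.8305
Marlowe Township: $516,550 × 0.00169 = $872.9695
City of Ashport: $516,550 × 0.0043 = $2,221.165
Hospital District: $516,550 × 0.00141 = $728.3355
Total = $13,647.251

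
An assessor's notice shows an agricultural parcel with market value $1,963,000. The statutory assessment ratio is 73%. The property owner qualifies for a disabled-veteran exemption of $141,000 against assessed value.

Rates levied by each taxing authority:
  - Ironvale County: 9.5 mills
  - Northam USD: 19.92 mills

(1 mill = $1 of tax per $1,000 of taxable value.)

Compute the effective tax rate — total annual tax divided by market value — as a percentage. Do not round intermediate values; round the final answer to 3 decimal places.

Assessed value = $1,963,000 × 0.73 = $1,432,990
Taxable value = $1,432,990 − $141,000 = $1,291,990
Ironvale County: $1,291,990 × 0.0095 = $12,273.905
Northam USD: $1,291,990 × 0.01992 = $25,736.4408
Total tax = $38,010.3458
Effective rate = $38,010.3458 ÷ $1,963,000 = 1.936% of market value

1.936%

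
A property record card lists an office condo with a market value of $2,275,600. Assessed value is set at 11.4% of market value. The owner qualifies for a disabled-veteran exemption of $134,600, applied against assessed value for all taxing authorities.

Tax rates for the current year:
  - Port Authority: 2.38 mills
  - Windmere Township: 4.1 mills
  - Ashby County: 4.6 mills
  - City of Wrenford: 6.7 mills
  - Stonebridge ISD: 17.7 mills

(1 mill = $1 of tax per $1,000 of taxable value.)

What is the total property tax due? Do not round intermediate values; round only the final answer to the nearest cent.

$4,428.56

Assessed value = $2,275,600 × 0.114 = $259,418.4
Taxable value = $259,418.4 − $134,600 = $124,818.4
Port Authority: $124,818.4 × 0.00238 = $297.067792
Windmere Township: $124,818.4 × 0.0041 = $511.75544
Ashby County: $124,818.4 × 0.0046 = $574.16464
City of Wrenford: $124,818.4 × 0.0067 = $836.28328
Stonebridge ISD: $124,818.4 × 0.0177 = $2,209.28568
Total = $297.067792 + $511.75544 + $574.16464 + $836.28328 + $2,209.28568 = $4,428.556832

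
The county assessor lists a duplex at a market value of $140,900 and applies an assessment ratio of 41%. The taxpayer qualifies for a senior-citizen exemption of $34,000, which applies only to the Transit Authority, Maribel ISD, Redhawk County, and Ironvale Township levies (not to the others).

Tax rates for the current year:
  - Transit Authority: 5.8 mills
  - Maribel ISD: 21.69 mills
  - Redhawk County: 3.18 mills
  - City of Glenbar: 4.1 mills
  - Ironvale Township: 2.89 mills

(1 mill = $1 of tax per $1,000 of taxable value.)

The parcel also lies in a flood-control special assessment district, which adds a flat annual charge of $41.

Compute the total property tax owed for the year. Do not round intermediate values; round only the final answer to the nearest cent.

Assessed value = $140,900 × 0.41 = $57,769
Transit Authority: ($57,769 − $34,000) × 0.0058 = $23,769 × 0.0058 = $137.8602
Maribel ISD: ($57,769 − $34,000) × 0.02169 = $23,769 × 0.02169 = $515.54961
Redhawk County: ($57,769 − $34,000) × 0.00318 = $23,769 × 0.00318 = $75.58542
City of Glenbar: $57,769 × 0.0041 = $236.8529
Ironvale Township: ($57,769 − $34,000) × 0.00289 = $23,769 × 0.00289 = $68.69241
Levies subtotal = $1,034.54054
Total = $1,034.54054 + $41 = $1,075.54054

$1,075.54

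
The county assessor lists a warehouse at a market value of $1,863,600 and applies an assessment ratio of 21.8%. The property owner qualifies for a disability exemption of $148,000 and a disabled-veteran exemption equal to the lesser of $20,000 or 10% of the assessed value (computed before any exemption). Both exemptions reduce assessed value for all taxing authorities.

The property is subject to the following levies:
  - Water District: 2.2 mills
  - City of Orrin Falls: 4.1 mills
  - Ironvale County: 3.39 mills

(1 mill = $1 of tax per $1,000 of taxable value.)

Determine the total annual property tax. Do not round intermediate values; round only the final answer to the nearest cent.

Assessed value = $1,863,600 × 0.218 = $406,264.8
Disabled-veteran exemption = min($20,000, 10% × $406,264.8) = min($20,000, $40,626.48) = $20,000 (dollar cap binds)
Taxable value = $406,264.8 − $148,000 − $20,000 = $238,264.8
Water District: $238,264.8 × 0.0022 = $524.18256
City of Orrin Falls: $238,264.8 × 0.0041 = $976.88568
Ironvale County: $238,264.8 × 0.00339 = $807.717672
Total = $2,308.785912

$2,308.79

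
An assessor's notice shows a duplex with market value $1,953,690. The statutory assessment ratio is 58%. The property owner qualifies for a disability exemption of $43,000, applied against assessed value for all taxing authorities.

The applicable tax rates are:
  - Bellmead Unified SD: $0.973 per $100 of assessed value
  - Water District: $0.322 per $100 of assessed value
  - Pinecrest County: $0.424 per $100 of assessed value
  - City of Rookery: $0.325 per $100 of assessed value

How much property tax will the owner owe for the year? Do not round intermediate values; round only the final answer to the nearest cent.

$22,282.47

Assessed value = $1,953,690 × 0.58 = $1,133,140.2
Taxable value = $1,133,140.2 − $43,000 = $1,090,140.2
Bellmead Unified SD: $1,090,140.2 × 0.00973 = $10,607.064146
Water District: $1,090,140.2 × 0.00322 = $3,510.251444
Pinecrest County: $1,090,140.2 × 0.00424 = $4,622.194448
City of Rookery: $1,090,140.2 × 0.00325 = $3,542.95565
Total = $10,607.064146 + $3,510.251444 + $4,622.194448 + $3,542.95565 = $22,282.465688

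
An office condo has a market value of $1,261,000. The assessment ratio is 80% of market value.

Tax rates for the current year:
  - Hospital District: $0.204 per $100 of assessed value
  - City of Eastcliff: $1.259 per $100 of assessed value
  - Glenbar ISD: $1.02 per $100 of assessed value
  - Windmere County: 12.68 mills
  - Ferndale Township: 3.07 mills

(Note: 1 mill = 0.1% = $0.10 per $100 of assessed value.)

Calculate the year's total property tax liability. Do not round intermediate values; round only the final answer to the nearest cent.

$40,937.10

Assessed value = $1,261,000 × 0.8 = $1,008,800
Hospital District: $1,008,800 × 0.00204 = $2,057.952
City of Eastcliff: $1,008,800 × 0.01259 = $12,700.792
Glenbar ISD: $1,008,800 × 0.0102 = $10,289.76
Windmere County: $1,008,800 × 0.01268 = $12,791.584
Ferndale Township: $1,008,800 × 0.00307 = $3,097.016
Total = $40,937.104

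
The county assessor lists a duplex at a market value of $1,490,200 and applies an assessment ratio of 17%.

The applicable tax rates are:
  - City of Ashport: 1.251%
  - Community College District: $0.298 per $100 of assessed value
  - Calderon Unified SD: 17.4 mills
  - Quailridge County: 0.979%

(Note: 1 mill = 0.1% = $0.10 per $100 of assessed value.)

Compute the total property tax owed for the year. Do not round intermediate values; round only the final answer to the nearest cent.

$10,812.30

Assessed value = $1,490,200 × 0.17 = $253,334
City of Ashport: $253,334 × 0.01251 = $3,169.20834
Community College District: $253,334 × 0.00298 = $754.93532
Calderon Unified SD: $253,334 × 0.0174 = $4,408.0116
Quailridge County: $253,334 × 0.00979 = $2,480.13986
Total = $10,812.29512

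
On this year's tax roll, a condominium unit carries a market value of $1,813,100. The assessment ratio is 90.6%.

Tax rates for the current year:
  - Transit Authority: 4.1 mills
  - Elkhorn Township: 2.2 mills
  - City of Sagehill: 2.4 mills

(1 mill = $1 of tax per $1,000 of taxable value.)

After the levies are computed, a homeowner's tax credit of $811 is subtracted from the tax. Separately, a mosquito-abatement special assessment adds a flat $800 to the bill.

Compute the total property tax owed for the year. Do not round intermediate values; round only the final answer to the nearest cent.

Assessed value = $1,813,100 × 0.906 = $1,642,668.6
Transit Authority: $1,642,668.6 × 0.0041 = $6,734.94126
Elkhorn Township: $1,642,668.6 × 0.0022 = $3,613.87092
City of Sagehill: $1,642,668.6 × 0.0024 = $3,942.40464
Levies subtotal = $14,291.21682
After credit = $14,291.21682 − $811 = $13,480.21682
Total = $13,480.21682 + $800 = $14,280.21682

$14,280.22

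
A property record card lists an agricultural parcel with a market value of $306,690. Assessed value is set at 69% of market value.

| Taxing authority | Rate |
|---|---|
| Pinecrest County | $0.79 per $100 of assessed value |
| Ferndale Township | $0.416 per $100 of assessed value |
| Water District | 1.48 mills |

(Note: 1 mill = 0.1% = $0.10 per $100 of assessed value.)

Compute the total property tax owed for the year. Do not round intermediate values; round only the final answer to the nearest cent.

Assessed value = $306,690 × 0.69 = $211,616.1
Pinecrest County: $211,616.1 × 0.0079 = $1,671.76719
Ferndale Township: $211,616.1 × 0.00416 = $880.322976
Water District: $211,616.1 × 0.00148 = $313.191828
Total = $2,865.281994

$2,865.28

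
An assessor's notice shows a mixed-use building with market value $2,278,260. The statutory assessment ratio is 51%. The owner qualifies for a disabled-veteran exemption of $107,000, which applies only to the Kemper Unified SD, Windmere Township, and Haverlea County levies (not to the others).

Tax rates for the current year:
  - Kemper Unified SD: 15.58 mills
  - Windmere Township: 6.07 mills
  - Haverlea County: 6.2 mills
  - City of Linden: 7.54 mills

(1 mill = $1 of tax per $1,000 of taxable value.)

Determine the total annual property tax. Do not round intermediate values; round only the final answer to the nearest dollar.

$38,140

Assessed value = $2,278,260 × 0.51 = $1,161,912.6
Kemper Unified SD: ($1,161,912.6 − $107,000) × 0.01558 = $1,054,912.6 × 0.01558 = $16,435.538308
Windmere Township: ($1,161,912.6 − $107,000) × 0.00607 = $1,054,912.6 × 0.00607 = $6,403.319482
Haverlea County: ($1,161,912.6 − $107,000) × 0.0062 = $1,054,912.6 × 0.0062 = $6,540.45812
City of Linden: $1,161,912.6 × 0.00754 = $8,760.821004
Total = $38,140.136914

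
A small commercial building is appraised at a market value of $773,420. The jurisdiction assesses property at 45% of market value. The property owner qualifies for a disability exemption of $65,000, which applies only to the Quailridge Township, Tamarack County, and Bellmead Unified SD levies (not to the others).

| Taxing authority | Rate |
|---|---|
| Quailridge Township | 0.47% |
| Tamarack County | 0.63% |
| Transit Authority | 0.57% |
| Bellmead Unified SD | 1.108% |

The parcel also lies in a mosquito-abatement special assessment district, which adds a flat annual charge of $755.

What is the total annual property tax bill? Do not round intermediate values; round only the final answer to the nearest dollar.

$8,988

Assessed value = $773,420 × 0.45 = $348,039
Quailridge Township: ($348,039 − $65,000) × 0.0047 = $283,039 × 0.0047 = $1,330.2833
Tamarack County: ($348,039 − $65,000) × 0.0063 = $283,039 × 0.0063 = $1,783.1457
Transit Authority: $348,039 × 0.0057 = $1,983.8223
Bellmead Unified SD: ($348,039 − $65,000) × 0.01108 = $283,039 × 0.01108 = $3,136.07212
Levies subtotal = $8,233.32342
Total = $8,233.32342 + $755 = $8,988.32342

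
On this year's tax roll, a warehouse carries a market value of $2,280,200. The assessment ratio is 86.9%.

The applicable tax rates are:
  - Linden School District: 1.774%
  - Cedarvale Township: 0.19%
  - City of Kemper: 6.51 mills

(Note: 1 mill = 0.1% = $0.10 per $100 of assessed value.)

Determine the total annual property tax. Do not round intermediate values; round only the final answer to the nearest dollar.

Assessed value = $2,280,200 × 0.869 = $1,981,493.8
Linden School District: $1,981,493.8 × 0.01774 = $35,151.700012
Cedarvale Township: $1,981,493.8 × 0.0019 = $3,764.83822
City of Kemper: $1,981,493.8 × 0.00651 = $12,899.524638
Total = $51,816.06287

$51,816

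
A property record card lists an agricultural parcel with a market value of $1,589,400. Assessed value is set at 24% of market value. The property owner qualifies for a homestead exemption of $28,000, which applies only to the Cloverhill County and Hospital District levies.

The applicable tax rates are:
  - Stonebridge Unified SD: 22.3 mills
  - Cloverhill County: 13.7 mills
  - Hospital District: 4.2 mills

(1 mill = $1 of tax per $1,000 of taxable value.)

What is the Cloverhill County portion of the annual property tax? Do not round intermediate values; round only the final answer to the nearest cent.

Assessed value = $1,589,400 × 0.24 = $381,456
Cloverhill County taxable value = $381,456 − $28,000 = $353,456
Cloverhill County levy = $353,456 × 0.0137 = $4,842.3472

$4,842.35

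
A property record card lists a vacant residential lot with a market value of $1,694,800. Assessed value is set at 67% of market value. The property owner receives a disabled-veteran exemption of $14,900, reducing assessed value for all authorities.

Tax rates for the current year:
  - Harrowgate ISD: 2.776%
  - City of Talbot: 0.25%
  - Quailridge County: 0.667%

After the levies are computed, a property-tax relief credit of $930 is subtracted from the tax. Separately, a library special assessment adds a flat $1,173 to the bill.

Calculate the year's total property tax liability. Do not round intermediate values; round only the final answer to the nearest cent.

$41,627.35

Assessed value = $1,694,800 × 0.67 = $1,135,516
Taxable value = $1,135,516 − $14,900 = $1,120,616
Harrowgate ISD: $1,120,616 × 0.02776 = $31,108.30016
City of Talbot: $1,120,616 × 0.0025 = $2,801.54
Quailridge County: $1,120,616 × 0.00667 = $7,474.50872
Levies subtotal = $41,384.34888
After credit = $41,384.34888 − $930 = $40,454.34888
Total = $40,454.34888 + $1,173 = $41,627.34888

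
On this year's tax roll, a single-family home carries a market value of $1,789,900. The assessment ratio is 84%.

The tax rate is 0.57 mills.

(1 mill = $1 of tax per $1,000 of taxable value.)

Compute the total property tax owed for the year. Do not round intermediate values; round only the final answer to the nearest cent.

$857.00

Assessed value = $1,789,900 × 0.84 = $1,503,516
Tax = $1,503,516 × 0.00057 = $857.00412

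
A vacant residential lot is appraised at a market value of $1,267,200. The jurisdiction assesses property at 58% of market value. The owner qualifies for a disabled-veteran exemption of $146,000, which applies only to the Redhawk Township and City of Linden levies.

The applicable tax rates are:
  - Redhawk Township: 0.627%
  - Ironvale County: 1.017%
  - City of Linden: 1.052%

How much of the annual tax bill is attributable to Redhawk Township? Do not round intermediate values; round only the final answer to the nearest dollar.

Assessed value = $1,267,200 × 0.58 = $734,976
Redhawk Township taxable value = $734,976 − $146,000 = $588,976
Redhawk Township levy = $588,976 × 0.00627 = $3,692.87952

$3,693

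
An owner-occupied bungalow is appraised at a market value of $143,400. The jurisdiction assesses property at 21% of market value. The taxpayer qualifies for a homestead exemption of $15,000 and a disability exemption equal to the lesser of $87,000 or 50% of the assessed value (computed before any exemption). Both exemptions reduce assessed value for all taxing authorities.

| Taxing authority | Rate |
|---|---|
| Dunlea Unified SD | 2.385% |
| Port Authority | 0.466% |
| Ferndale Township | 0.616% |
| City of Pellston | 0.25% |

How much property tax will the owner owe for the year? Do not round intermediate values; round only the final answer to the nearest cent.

Assessed value = $143,400 × 0.21 = $30,114
Disability exemption = min($87,000, 50% × $30,114) = min($87,000, $15,057) = $15,057 (percentage binds)
Taxable value = $30,114 − $15,000 − $15,057 = $57
Dunlea Unified SD: $57 × 0.02385 = $1.35945
Port Authority: $57 × 0.00466 = $0.26562
Ferndale Township: $57 × 0.00616 = $0.35112
City of Pellston: $57 × 0.0025 = $0.1425
Total = $2.11869

$2.12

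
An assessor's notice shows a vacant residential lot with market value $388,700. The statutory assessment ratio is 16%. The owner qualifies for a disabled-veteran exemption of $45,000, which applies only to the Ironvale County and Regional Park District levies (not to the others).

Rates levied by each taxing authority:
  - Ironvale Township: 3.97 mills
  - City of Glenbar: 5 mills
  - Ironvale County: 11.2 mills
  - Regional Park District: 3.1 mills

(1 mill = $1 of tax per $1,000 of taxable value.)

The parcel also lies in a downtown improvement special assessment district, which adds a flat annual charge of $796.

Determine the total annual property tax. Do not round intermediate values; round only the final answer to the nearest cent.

$1,599.71

Assessed value = $388,700 × 0.16 = $62,192
Ironvale Township: $62,192 × 0.00397 = $246.90224
City of Glenbar: $62,192 × 0.005 = $310.96
Ironvale County: ($62,192 − $45,000) × 0.0112 = $17,192 × 0.0112 = $192.5504
Regional Park District: ($62,192 − $45,000) × 0.0031 = $17,192 × 0.0031 = $53.2952
Levies subtotal = $803.70784
Total = $803.70784 + $796 = $1,599.70784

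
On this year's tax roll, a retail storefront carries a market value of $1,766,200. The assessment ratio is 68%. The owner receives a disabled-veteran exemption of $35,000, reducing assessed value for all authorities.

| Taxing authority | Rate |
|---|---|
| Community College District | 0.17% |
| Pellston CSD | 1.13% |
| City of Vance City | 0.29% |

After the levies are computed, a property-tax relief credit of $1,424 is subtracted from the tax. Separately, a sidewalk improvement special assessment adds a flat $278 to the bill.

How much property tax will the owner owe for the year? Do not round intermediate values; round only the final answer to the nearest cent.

$17,393.65

Assessed value = $1,766,200 × 0.68 = $1,201,016
Taxable value = $1,201,016 − $35,000 = $1,166,016
Community College District: $1,166,016 × 0.0017 = $1,982.2272
Pellston CSD: $1,166,016 × 0.0113 = $13,175.9808
City of Vance City: $1,166,016 × 0.0029 = $3,381.4464
Levies subtotal = $18,539.6544
After credit = $18,539.6544 − $1,424 = $17,115.6544
Total = $17,115.6544 + $278 = $17,393.6544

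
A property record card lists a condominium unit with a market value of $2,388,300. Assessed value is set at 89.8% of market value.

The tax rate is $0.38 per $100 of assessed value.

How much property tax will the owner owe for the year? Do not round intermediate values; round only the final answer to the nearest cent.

$8,149.83

Assessed value = $2,388,300 × 0.898 = $2,144,693.4
Tax = $2,144,693.4 × 0.0038 = $8,149.83492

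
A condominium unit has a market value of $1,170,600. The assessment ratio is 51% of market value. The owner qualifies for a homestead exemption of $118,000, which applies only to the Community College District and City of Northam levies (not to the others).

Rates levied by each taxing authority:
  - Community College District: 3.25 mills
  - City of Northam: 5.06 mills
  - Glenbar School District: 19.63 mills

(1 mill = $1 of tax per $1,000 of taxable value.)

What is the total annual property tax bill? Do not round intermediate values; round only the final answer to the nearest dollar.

$15,700

Assessed value = $1,170,600 × 0.51 = $597,006
Community College District: ($597,006 − $118,000) × 0.00325 = $479,006 × 0.00325 = $1,556.7695
City of Northam: ($597,006 − $118,000) × 0.00506 = $479,006 × 0.00506 = $2,423.77036
Glenbar School District: $597,006 × 0.01963 = $11,719.22778
Total = $15,699.76764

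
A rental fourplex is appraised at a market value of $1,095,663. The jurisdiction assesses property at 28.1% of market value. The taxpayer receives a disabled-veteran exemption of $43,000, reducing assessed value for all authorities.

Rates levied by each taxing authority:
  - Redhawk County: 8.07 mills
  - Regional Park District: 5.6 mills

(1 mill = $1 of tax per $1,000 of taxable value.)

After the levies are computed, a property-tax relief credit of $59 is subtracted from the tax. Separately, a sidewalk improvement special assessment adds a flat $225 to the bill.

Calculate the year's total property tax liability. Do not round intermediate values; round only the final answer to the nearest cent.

Assessed value = $1,095,663 × 0.281 = $307,881.303
Taxable value = $307,881.303 − $43,000 = $264,881.303
Redhawk County: $264,881.303 × 0.00807 = $2,137.59211521
Regional Park District: $264,881.303 × 0.0056 = $1,483.3352968
Levies subtotal = $3,620.92741201
After credit = $3,620.92741201 − $59 = $3,561.92741201
Total = $3,561.92741201 + $225 = $3,786.92741201

$3,786.93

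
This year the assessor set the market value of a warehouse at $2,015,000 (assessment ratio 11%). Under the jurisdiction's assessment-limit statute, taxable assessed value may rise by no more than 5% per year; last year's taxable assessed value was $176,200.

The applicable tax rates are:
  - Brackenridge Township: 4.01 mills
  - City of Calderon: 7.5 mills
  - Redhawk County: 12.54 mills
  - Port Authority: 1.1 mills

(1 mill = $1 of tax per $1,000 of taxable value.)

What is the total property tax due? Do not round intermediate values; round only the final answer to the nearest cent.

Uncapped assessed value = $2,015,000 × 0.11 = $221,650
Cap limit = $176,200 × 1.05 = $185,010
Taxable assessed value = min($221,650, $185,010) = $185,010 (cap binds)
Brackenridge Township: $185,010 × 0.00401 = $741.8901
City of Calderon: $185,010 × 0.0075 = $1,387.575
Redhawk County: $185,010 × 0.01254 = $2,320.0254
Port Authority: $185,010 × 0.0011 = $203.511
Total = $4,653.0015

$4,653.00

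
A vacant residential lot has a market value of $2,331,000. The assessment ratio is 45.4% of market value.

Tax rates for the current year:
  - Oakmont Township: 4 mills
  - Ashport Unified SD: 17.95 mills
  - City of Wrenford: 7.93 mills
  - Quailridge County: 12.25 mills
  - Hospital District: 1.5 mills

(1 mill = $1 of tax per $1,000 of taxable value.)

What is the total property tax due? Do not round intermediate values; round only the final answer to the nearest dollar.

$46,172

Assessed value = $2,331,000 × 0.454 = $1,058,274
Oakmont Township: $1,058,274 × 0.004 = $4,233.096
Ashport Unified SD: $1,058,274 × 0.01795 = $18,996.0183
City of Wrenford: $1,058,274 × 0.00793 = $8,392.11282
Quailridge County: $1,058,274 × 0.01225 = $12,963.8565
Hospital District: $1,058,274 × 0.0015 = $1,587.411
Total = $4,233.096 + $18,996.0183 + $8,392.11282 + $12,963.8565 + $1,587.411 = $46,172.49462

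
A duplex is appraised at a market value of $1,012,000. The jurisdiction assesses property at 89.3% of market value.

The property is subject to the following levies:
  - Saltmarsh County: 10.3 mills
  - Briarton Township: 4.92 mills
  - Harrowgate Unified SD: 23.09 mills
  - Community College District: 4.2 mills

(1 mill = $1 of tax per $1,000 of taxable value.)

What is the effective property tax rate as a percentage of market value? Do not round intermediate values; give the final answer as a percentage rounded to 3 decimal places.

Assessed value = $1,012,000 × 0.893 = $903,716
Saltmarsh County: $903,716 × 0.0103 = $9,308.2748
Briarton Township: $903,716 × 0.00492 = $4,446.28272
Harrowgate Unified SD: $903,716 × 0.02309 = $20,866.80244
Community College District: $903,716 × 0.0042 = $3,795.6072
Total tax = $38,416.96716
Effective rate = $38,416.96716 ÷ $1,012,000 = 3.796% of market value

3.796%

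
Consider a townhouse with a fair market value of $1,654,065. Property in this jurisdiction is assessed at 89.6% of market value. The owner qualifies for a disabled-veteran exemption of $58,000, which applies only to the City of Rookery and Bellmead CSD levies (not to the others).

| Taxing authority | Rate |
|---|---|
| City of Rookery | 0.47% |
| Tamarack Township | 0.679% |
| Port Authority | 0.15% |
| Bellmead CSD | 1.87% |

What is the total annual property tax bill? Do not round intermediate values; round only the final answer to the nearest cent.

Assessed value = $1,654,065 × 0.896 = $1,482,042.24
City of Rookery: ($1,482,042.24 − $58,000) × 0.0047 = $1,424,042.24 × 0.0047 = $6,692.998528
Tamarack Township: $1,482,042.24 × 0.00679 = $10,063.0668096
Port Authority: $1,482,042.24 × 0.0015 = $2,223.06336
Bellmead CSD: ($1,482,042.24 − $58,000) × 0.0187 = $1,424,042.24 × 0.0187 = $26,629.589888
Total = $45,608.7185856

$45,608.72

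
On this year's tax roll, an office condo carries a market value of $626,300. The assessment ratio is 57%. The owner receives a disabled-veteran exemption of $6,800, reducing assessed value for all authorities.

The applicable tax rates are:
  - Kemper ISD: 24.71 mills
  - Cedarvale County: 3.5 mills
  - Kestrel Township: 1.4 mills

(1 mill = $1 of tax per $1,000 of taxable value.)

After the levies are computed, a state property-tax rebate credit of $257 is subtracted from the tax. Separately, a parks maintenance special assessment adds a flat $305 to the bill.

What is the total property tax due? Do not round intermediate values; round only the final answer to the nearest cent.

Assessed value = $626,300 × 0.57 = $356,991
Taxable value = $356,991 − $6,800 = $350,191
Kemper ISD: $350,191 × 0.02471 = $8,653.21961
Cedarvale County: $350,191 × 0.0035 = $1,225.6685
Kestrel Township: $350,191 × 0.0014 = $490.2674
Levies subtotal = $10,369.15551
After credit = $10,369.15551 − $257 = $10,112.15551
Total = $10,112.15551 + $305 = $10,417.15551

$10,417.16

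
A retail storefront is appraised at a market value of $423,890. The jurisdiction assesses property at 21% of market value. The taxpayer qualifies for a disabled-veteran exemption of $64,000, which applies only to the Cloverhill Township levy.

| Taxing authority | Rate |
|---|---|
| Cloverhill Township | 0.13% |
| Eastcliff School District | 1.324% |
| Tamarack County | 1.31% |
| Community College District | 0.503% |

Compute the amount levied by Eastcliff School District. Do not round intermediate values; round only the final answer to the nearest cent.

Assessed value = $423,890 × 0.21 = $89,016.9
Eastcliff School District taxable value = $89,016.9 (exemption does not apply)
Eastcliff School District levy = $89,016.9 × 0.01324 = $1,178.583756

$1,178.58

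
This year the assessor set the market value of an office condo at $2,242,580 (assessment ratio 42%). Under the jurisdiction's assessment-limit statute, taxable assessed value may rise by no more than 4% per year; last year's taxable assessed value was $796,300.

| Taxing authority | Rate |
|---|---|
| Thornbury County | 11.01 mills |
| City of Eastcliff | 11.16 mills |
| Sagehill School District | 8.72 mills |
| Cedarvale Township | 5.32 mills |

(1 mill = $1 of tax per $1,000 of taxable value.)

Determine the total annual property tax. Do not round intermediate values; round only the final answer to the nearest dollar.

$29,987

Uncapped assessed value = $2,242,580 × 0.42 = $941,883.6
Cap limit = $796,300 × 1.04 = $828,152
Taxable assessed value = min($941,883.6, $828,152) = $828,152 (cap binds)
Thornbury County: $828,152 × 0.01101 = $9,117.95352
City of Eastcliff: $828,152 × 0.01116 = $9,242.17632
Sagehill School District: $828,152 × 0.00872 = $7,221.48544
Cedarvale Township: $828,152 × 0.00532 = $4,405.76864
Total = $29,987.38392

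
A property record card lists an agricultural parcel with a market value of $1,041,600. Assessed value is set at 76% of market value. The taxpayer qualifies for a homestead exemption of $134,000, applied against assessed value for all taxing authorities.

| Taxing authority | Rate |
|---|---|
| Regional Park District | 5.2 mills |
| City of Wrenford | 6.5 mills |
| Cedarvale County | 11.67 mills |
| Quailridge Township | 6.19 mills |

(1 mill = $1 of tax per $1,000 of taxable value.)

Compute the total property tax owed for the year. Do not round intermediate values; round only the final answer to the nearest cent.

Assessed value = $1,041,600 × 0.76 = $791,616
Taxable value = $791,616 − $134,000 = $657,616
Regional Park District: $657,616 × 0.0052 = $3,419.6032
City of Wrenford: $657,616 × 0.0065 = $4,274.504
Cedarvale County: $657,616 × 0.01167 = $7,674.37872
Quailridge Township: $657,616 × 0.00619 = $4,070.64304
Total = $3,419.6032 + $4,274.504 + $7,674.37872 + $4,070.64304 = $19,439.12896

$19,439.13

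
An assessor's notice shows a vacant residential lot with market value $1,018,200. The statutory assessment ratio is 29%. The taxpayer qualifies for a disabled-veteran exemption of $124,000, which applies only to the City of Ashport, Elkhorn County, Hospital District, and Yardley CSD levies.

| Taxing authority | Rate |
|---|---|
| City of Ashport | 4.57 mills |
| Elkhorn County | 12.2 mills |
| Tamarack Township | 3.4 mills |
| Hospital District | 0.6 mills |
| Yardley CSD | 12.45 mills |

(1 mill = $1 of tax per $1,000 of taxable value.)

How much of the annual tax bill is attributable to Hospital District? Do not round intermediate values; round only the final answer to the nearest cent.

$102.77

Assessed value = $1,018,200 × 0.29 = $295,278
Hospital District taxable value = $295,278 − $124,000 = $171,278
Hospital District levy = $171,278 × 0.0006 = $102.7668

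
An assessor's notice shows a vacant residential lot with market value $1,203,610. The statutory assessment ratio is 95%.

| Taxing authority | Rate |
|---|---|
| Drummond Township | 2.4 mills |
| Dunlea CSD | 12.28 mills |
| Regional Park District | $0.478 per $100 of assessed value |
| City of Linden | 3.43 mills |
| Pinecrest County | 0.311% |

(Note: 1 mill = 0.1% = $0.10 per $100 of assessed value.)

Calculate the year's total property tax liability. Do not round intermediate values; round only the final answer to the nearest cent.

Assessed value = $1,203,610 × 0.95 = $1,143,429.5
Drummond Township: $1,143,429.5 × 0.0024 = $2,744.2308
Dunlea CSD: $1,143,429.5 × 0.01228 = $14,041.31426
Regional Park District: $1,143,429.5 × 0.00478 = $5,465.59301
City of Linden: $1,143,429.5 × 0.00343 = $3,921.963185
Pinecrest County: $1,143,429.5 × 0.00311 = $3,556.065745
Total = $29,729.167

$29,729.17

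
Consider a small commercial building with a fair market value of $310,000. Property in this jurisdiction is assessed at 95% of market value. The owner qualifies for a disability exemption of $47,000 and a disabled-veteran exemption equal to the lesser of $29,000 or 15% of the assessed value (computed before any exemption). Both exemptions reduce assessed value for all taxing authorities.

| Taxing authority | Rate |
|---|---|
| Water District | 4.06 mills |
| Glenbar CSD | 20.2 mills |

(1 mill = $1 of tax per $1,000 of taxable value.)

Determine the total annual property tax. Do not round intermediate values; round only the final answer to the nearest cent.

Assessed value = $310,000 × 0.95 = $294,500
Disabled-veteran exemption = min($29,000, 15% × $294,500) = min($29,000, $44,175) = $29,000 (dollar cap binds)
Taxable value = $294,500 − $47,000 − $29,000 = $218,500
Water District: $218,500 × 0.00406 = $887.11
Glenbar CSD: $218,500 × 0.0202 = $4,413.7
Total = $5,300.81

$5,300.81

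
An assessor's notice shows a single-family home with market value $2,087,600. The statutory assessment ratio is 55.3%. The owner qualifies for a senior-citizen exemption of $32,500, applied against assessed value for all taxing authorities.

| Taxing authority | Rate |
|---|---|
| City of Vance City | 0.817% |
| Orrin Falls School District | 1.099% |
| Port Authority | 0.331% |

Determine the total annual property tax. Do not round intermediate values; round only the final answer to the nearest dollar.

Assessed value = $2,087,600 × 0.553 = $1,154,442.8
Taxable value = $1,154,442.8 − $32,500 = $1,121,942.8
City of Vance City: $1,121,942.8 × 0.00817 = $9,166.272676
Orrin Falls School District: $1,121,942.8 × 0.01099 = $12,330.151372
Port Authority: $1,121,942.8 × 0.00331 = $3,713.630668
Total = $9,166.272676 + $12,330.151372 + $3,713.630668 = $25,210.054716

$25,210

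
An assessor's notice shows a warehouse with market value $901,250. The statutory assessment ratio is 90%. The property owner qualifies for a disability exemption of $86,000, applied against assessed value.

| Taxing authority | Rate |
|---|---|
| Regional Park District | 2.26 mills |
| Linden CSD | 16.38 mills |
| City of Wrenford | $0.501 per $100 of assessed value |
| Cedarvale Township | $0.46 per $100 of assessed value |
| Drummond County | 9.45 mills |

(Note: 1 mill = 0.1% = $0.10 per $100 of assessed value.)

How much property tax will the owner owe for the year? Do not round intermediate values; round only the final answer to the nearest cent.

$27,337.21

Assessed value = $901,250 × 0.9 = $811,125
Taxable value = $811,125 − $86,000 = $725,125
Regional Park District: $725,125 × 0.00226 = $1,638.7825
Linden CSD: $725,125 × 0.01638 = $11,877.5475
City of Wrenford: $725,125 × 0.00501 = $3,632.87625
Cedarvale Township: $725,125 × 0.0046 = $3,335.575
Drummond County: $725,125 × 0.00945 = $6,852.43125
Total = $27,337.2125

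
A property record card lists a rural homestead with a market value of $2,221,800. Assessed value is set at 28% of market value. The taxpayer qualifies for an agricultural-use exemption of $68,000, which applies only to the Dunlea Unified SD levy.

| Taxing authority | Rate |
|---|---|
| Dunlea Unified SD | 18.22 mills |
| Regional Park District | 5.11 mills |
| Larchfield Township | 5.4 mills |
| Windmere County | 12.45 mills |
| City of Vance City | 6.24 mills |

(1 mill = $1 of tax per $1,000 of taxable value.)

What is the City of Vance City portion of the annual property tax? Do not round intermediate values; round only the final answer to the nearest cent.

Assessed value = $2,221,800 × 0.28 = $622,104
City of Vance City taxable value = $622,104 (exemption does not apply)
City of Vance City levy = $622,104 × 0.00624 = $3,881.92896

$3,881.93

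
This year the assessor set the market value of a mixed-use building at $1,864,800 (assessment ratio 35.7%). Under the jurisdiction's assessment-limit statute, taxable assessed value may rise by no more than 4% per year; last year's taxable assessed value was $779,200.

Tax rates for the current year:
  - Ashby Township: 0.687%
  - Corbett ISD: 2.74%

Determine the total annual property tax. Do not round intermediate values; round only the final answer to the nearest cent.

Uncapped assessed value = $1,864,800 × 0.357 = $665,733.6
Cap limit = $779,200 × 1.04 = $810,368
Taxable assessed value = min($665,733.6, $810,368) = $665,733.6 (cap does not bind)
Ashby Township: $665,733.6 × 0.00687 = $4,573.589832
Corbett ISD: $665,733.6 × 0.0274 = $18,241.10064
Total = $22,814.690472

$22,814.69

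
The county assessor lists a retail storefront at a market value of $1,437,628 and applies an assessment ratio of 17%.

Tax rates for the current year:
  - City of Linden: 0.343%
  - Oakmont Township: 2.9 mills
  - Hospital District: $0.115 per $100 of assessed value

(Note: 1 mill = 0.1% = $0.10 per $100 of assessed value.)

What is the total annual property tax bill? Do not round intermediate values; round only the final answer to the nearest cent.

Assessed value = $1,437,628 × 0.17 = $244,396.76
City of Linden: $244,396.76 × 0.00343 = $838.2808868
Oakmont Township: $244,396.76 × 0.0029 = $708.750604
Hospital District: $244,396.76 × 0.00115 = $281.056274
Total = $1,828.0877648

$1,828.09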